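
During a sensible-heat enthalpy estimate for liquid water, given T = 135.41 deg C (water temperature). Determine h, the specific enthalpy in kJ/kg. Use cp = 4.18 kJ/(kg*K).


h = cp * T
h = 4.18 * 135.41
h = 566.01 kJ/kg


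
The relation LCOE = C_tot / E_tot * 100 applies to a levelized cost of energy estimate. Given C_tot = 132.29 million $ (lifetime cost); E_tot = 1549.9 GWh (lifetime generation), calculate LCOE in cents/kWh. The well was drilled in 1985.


LCOE = C_tot / E_tot * 100
LCOE = 132.29 / 1549.9 * 100
LCOE = 8.5354 cents/kWh


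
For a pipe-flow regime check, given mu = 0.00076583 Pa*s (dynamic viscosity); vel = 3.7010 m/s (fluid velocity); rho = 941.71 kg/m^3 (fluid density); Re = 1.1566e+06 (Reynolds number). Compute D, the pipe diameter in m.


D = Re * mu / (rho * vel)
D = 1.1566e+06 * 0.00076583 / (941.71 * 3.7010)
D = 0.25414 m


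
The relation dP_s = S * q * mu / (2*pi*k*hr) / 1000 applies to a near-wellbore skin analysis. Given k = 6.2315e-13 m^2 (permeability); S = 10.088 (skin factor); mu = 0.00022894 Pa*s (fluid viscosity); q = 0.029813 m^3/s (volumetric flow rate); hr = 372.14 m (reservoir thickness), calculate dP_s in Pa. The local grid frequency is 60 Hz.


dP_s = S * q * mu / (2*pi*k*hr) / 1000
dP_s = 10.088 * 0.029813 * 0.00022894 / (2*pi*6.2315e-13*372.14) / 1000
dP_s = 47.25564 kPa
Convert: 47.25564 kPa * 1000.0 = 47256 Pa
dP_s = 47256 Pa


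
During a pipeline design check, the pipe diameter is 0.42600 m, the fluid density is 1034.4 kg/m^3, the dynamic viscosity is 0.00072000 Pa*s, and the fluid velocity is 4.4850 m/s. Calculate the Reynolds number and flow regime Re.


Step 1: Re = rho*vel*D/mu = 1034.4*4.485*0.426/0.00072 = 2.7449e+06
Step 2: Re = 2.7449e+06 > 4000, so flow is turbulent.
Re = 2.7449e+06 (turbulent)


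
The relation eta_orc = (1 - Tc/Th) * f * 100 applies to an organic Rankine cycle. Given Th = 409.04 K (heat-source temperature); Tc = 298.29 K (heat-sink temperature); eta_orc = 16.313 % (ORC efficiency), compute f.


f = (eta_orc/100) / (1 - Tc/Th)
f = (16.313/100) / (1 - 298.29/409.04)
f = 0.60250


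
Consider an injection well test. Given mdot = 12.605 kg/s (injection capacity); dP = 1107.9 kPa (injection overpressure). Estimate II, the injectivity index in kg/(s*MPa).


II = mdot * 1000 / dP
II = 12.605 * 1000 / 1107.9
II = 11.377 kg/(s*MPa)


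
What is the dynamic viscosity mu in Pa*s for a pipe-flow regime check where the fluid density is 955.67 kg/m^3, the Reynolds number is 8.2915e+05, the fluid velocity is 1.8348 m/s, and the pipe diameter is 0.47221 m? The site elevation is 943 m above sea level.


mu = rho * vel * D / Re
mu = 955.67 * 1.8348 * 0.47221 / 8.2915e+05
mu = 0.00099862 Pa*s


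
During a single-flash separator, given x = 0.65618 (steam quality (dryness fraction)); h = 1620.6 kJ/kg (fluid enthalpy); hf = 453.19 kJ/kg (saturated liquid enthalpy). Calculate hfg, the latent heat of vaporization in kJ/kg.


hfg = (h - hf) / x
hfg = (1620.6 - 453.19) / 0.65618
hfg = 1779.1 kJ/kg


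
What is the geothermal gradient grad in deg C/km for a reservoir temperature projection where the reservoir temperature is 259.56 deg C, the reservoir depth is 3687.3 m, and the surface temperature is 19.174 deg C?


grad = (T_res - T_surf) / d * 1000
grad = (259.56 - 19.174) / 3687.3 * 1000
grad = 65.193 deg C/km


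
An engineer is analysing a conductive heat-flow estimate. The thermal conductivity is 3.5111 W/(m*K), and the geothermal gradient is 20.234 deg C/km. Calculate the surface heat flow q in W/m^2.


q = k * grad / 1000
q = 3.5111 * 20.234 / 1000
q = 0.071044 W/m^2


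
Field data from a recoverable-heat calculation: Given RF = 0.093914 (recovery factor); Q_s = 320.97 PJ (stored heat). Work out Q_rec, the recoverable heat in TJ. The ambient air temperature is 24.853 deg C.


Q_rec = Q_s * RF
Q_rec = 320.97 * 0.093914
Q_rec = 30.14358 PJ
Convert: 30.14358 PJ * 1000.0 = 30144 TJ
Q_rec = 30144 TJ


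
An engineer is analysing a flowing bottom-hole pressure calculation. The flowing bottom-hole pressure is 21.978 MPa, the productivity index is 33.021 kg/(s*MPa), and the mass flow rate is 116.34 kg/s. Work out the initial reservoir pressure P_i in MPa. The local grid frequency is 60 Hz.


P_i = P_wf + mdot / PI
P_i = 21.978 + 116.34 / 33.021
P_i = 25.501 MPa


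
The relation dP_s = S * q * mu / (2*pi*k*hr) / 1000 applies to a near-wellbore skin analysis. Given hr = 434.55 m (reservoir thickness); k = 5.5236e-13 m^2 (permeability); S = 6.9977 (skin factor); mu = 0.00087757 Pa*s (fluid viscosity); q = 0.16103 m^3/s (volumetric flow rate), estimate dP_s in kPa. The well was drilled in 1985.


dP_s = S * q * mu / (2*pi*k*hr) / 1000
dP_s = 6.9977 * 0.16103 * 0.00087757 / (2*pi*5.5236e-13*434.55) / 1000
dP_s = 655.70 kPa


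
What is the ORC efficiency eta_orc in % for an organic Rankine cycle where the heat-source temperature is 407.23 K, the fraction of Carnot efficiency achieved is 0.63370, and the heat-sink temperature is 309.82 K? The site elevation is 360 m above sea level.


eta_orc = (1 - Tc/Th) * f * 100
eta_orc = (1 - 309.82/407.23) * 0.63370 * 100
eta_orc = 15.158 %


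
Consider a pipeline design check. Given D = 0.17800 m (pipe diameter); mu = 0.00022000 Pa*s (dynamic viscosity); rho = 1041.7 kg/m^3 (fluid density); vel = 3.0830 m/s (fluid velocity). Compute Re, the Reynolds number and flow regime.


Step 1: Re = rho*vel*D/mu = 1041.7*3.083*0.178/0.00022 = 2.5984e+06
Step 2: Re = 2.5984e+06 > 4000, so flow is turbulent.
Re = 2.5984e+06 (turbulent)


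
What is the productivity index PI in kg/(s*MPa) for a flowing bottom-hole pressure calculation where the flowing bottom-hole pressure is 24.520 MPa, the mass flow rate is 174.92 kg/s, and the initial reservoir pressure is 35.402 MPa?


PI = mdot / (P_i - P_wf)
PI = 174.92 / (35.402 - 24.520)
PI = 16.074 kg/(s*MPa)


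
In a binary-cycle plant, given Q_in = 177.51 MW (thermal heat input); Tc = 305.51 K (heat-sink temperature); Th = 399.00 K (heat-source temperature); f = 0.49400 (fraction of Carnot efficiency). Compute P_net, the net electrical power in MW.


Step 1: eta = (1 - Tc/Th)*f = (1 - 305.51/399.0)*0.494 = 0.1157495
Step 2: P_net = eta * Q_in = 0.1157495 * 177.51 = 20.547 MW
P_net = 20.547 MW


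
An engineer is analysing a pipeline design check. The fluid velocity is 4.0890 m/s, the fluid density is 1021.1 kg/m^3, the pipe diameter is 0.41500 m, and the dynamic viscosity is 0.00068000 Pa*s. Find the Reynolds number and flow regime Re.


Step 1: Re = rho*vel*D/mu = 1021.1*4.089*0.415/0.00068 = 2.5481e+06
Step 2: Re = 2.5481e+06 > 4000, so flow is turbulent.
Re = 2.5481e+06 (turbulent)


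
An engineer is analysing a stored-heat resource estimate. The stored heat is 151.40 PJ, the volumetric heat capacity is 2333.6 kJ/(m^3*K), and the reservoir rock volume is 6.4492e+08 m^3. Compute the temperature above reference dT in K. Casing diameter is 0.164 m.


dT = Q_s * 1e12 / (Vr * rhoc)
dT = 151.40 * 1e12 / (6.4492e+08 * 2333.6)
dT = 100.60 K


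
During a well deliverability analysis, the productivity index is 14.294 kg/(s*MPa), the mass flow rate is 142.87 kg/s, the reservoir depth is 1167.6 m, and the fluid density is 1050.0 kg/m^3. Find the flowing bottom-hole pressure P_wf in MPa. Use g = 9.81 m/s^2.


Step 1: P_i = rho*g*h/1e6 = 1050.0*9.81*1167.6/1e6 = 12.02686 MPa
Step 2: P_wf = P_i - mdot/PI = 12.02686 - 142.87/14.294 = 2.0318 MPa
P_wf = 2.0318 MPa


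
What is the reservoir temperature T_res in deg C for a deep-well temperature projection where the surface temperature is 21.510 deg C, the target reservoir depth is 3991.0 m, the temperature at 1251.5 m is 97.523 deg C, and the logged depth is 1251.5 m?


Step 1: grad = (T_d1 - T_surf)/d1 * 1000 = (97.523 - 21.51)/1251.5 * 1000 = 60.73751 deg C/km
Step 2: T_res = T_surf + grad*d2/1000 = 21.51 + 60.73751*3991.0/1000 = 263.91 deg C
T_res = 263.91 deg C


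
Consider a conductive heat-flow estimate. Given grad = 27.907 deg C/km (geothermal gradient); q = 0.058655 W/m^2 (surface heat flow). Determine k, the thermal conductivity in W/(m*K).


k = q * 1000 / grad
k = 0.058655 * 1000 / 27.907
k = 2.1018 W/(m*K)


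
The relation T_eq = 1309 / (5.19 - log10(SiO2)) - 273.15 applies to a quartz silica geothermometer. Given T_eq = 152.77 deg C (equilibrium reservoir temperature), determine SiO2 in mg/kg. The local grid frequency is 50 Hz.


SiO2 = 10^(5.19 - 1309/(T_eq + 273.15))
SiO2 = 10^(5.19 - 1309/(152.77 + 273.15))
SiO2 = 130.81 mg/kg


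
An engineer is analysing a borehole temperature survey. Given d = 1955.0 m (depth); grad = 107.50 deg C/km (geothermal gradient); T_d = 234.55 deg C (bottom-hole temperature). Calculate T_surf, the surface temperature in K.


T_surf = T_d - grad * d / 1000
T_surf = 234.55 - 107.50 * 1955.0 / 1000
T_surf = 24.38750 deg C
Convert to K: 24.38750 + 273.15 = 297.54 K
T_surf = 297.54 K


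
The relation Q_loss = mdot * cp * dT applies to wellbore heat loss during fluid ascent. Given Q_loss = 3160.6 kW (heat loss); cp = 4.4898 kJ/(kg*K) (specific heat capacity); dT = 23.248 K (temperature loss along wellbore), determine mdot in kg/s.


mdot = Q_loss / (cp * dT)
mdot = 3160.6 / (4.4898 * 23.248)
mdot = 30.280 kg/s


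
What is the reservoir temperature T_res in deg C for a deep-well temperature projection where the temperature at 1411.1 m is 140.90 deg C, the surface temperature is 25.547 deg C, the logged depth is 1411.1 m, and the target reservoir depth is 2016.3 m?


Step 1: grad = (T_d1 - T_surf)/d1 * 1000 = (140.9 - 25.547)/1411.1 * 1000 = 81.74686 deg C/km
Step 2: T_res = T_surf + grad*d2/1000 = 25.547 + 81.74686*2016.3/1000 = 190.37 deg C
T_res = 190.37 deg C


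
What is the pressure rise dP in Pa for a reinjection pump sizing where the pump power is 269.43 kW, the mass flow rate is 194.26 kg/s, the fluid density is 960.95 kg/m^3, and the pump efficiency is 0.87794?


dP = P_pump * rho * eta / mdot
dP = 269.43 * 960.95 * 0.87794 / 194.26
dP = 1170.114 kPa
Convert: 1170.114 kPa * 1000.0 = 1.1701e+06 Pa
dP = 1.1701e+06 Pa


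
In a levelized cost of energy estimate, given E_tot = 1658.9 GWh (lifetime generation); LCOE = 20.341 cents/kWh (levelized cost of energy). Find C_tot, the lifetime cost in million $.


C_tot = LCOE / 100 * E_tot
C_tot = 20.341 / 100 * 1658.9
C_tot = 337.44 million $


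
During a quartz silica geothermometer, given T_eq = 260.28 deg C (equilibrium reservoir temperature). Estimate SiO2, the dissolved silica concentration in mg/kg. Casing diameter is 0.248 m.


SiO2 = 10^(5.19 - 1309/(T_eq + 273.15))
SiO2 = 10^(5.19 - 1309/(260.28 + 273.15))
SiO2 = 544.59 mg/kg


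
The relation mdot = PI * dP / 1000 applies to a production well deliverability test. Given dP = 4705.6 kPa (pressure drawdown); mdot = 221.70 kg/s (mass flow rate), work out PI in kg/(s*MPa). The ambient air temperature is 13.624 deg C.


PI = mdot * 1000 / dP
PI = 221.70 * 1000 / 4705.6
PI = 47.114 kg/(s*MPa)


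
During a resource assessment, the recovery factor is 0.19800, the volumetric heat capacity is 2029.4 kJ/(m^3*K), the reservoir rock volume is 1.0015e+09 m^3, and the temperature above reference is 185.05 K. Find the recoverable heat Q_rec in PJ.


Step 1: Q_s = Vr*rhoc*dT/1e12 = 1.0015e+09*2029.4*185.05/1e12 = 376.1038 PJ
Step 2: Q_rec = Q_s * RF = 376.1038 * 0.198 = 74.469 PJ
Q_rec = 74.469 PJ


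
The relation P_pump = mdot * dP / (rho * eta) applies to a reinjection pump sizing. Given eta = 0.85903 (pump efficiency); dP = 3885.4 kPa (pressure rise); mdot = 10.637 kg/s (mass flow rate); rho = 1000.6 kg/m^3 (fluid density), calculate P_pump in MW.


P_pump = mdot * dP / (rho * eta)
P_pump = 10.637 * 3885.4 / (1000.6 * 0.85903)
P_pump = 48.08239 kW
Convert: 48.08239 kW * 0.001 = 0.048082 MW
P_pump = 0.048082 MW


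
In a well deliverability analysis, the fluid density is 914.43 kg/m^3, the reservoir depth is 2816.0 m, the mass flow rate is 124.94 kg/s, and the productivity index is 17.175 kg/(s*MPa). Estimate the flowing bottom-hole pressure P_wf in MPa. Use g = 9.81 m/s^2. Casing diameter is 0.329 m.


Step 1: P_i = rho*g*h/1e6 = 914.43*9.81*2816.0/1e6 = 25.26109 MPa
Step 2: P_wf = P_i - mdot/PI = 25.26109 - 124.94/17.175 = 17.987 MPa
P_wf = 17.987 MPa


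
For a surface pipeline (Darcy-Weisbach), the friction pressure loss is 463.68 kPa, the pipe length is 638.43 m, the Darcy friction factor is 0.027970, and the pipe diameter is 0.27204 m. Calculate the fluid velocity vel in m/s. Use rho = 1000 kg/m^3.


vel = sqrt(dP*1000*2*D / (f*L*rho))
vel = sqrt(463.68*1000*2*0.27204 / (0.027970*638.43*1000))
vel = 3.7587 m/s


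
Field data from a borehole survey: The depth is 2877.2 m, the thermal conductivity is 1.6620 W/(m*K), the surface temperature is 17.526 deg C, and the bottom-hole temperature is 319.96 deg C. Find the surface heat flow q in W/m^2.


Step 1: grad = (T_d - T_surf)/d * 1000 = (319.96 - 17.526)/2877.2 * 1000 = 105.1140 deg C/km
Step 2: q = k * grad / 1000 = 1.662 * 105.1140 / 1000 = 0.17470 W/m^2
q = 0.17470 W/m^2


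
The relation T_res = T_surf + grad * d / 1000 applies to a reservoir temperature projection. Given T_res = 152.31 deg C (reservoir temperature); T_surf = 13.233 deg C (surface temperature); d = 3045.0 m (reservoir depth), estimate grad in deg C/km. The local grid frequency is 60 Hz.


grad = (T_res - T_surf) / d * 1000
grad = (152.31 - 13.233) / 3045.0 * 1000
grad = 45.674 deg C/km


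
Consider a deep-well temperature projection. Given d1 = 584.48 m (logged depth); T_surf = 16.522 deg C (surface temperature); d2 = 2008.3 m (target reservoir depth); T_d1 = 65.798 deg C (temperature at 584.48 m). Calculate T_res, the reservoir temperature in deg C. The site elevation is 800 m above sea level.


Step 1: grad = (T_d1 - T_surf)/d1 * 1000 = (65.798 - 16.522)/584.48 * 1000 = 84.30742 deg C/km
Step 2: T_res = T_surf + grad*d2/1000 = 16.522 + 84.30742*2008.3/1000 = 185.84 deg C
T_res = 185.84 deg C


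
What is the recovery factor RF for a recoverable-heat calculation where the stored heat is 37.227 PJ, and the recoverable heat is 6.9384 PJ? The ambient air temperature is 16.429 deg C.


RF = Q_rec / Q_s
RF = 6.9384 / 37.227
RF = 0.18638


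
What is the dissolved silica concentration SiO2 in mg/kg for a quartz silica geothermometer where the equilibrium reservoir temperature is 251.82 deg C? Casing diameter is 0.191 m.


SiO2 = 10^(5.19 - 1309/(T_eq + 273.15))
SiO2 = 10^(5.19 - 1309/(251.82 + 273.15))
SiO2 = 497.19 mg/kg


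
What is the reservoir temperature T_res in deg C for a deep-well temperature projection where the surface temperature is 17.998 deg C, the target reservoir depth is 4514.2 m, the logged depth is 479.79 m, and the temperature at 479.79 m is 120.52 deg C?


Step 1: grad = (T_d1 - T_surf)/d1 * 1000 = (120.52 - 17.998)/479.79 * 1000 = 213.6810 deg C/km
Step 2: T_res = T_surf + grad*d2/1000 = 17.998 + 213.6810*4514.2/1000 = 982.60 deg C
T_res = 982.60 deg C


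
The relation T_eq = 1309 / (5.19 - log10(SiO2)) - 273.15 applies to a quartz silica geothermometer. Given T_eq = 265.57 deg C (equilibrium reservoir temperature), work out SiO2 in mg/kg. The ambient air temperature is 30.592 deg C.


SiO2 = 10^(5.19 - 1309/(T_eq + 273.15))
SiO2 = 10^(5.19 - 1309/(265.57 + 273.15))
SiO2 = 575.66 mg/kg


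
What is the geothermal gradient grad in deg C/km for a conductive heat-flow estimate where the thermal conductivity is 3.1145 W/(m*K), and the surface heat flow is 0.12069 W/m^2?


grad = q * 1000 / k
grad = 0.12069 * 1000 / 3.1145
grad = 38.751 deg C/km


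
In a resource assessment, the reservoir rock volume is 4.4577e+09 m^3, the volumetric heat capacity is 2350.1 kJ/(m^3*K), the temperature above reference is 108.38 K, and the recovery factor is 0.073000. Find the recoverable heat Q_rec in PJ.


Step 1: Q_s = Vr*rhoc*dT/1e12 = 4.4577e+09*2350.1*108.38/1e12 = 1135.393 PJ
Step 2: Q_rec = Q_s * RF = 1135.393 * 0.073 = 82.884 PJ
Q_rec = 82.884 PJ


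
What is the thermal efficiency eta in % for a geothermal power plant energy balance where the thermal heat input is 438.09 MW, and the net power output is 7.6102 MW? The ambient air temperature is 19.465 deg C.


eta = W_net / Q_in * 100
eta = 7.6102 / 438.09 * 100
eta = 1.7371 %


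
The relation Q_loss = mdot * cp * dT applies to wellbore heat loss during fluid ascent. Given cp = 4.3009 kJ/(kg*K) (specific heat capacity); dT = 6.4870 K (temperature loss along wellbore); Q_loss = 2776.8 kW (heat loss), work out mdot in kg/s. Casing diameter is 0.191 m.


mdot = Q_loss / (cp * dT)
mdot = 2776.8 / (4.3009 * 6.4870)
mdot = 99.527 kg/s


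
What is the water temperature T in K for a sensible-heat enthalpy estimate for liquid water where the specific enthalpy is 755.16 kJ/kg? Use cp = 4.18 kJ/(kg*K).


T = h / cp
T = 755.16 / 4.18
T = 180.6603 deg C
Convert to K: 180.6603 + 273.15 = 453.81 K
T = 453.81 K


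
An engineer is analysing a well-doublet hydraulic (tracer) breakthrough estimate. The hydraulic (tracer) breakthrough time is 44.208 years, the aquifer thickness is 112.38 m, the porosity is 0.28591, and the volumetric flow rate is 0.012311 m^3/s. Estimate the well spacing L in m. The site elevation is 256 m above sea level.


L = sqrt(t_bt*365.25*86400*3*Qv / (pi*hr*phi))
L = sqrt(44.208*365.25*86400*3*0.012311 / (pi*112.38*0.28591))
L = 714.46 m


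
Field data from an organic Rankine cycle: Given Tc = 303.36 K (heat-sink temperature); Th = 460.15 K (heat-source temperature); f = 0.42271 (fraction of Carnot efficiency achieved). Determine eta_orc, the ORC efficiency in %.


eta_orc = (1 - Tc/Th) * f * 100
eta_orc = (1 - 303.36/460.15) * 0.42271 * 100
eta_orc = 14.403 %


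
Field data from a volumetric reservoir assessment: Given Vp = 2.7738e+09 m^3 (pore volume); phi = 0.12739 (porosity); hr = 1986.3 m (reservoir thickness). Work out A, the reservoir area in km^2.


A = Vp / (1e6 * hr * phi)
A = 2.7738e+09 / (1e6 * 1986.3 * 0.12739)
A = 10.962 km^2


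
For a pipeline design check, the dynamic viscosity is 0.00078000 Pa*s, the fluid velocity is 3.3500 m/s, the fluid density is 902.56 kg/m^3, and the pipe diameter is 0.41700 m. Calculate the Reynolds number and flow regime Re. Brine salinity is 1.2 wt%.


Step 1: Re = rho*vel*D/mu = 902.56*3.35*0.417/0.00078 = 1.6165e+06
Step 2: Re = 1.6165e+06 > 4000, so flow is turbulent.
Re = 1.6165e+06 (turbulent)


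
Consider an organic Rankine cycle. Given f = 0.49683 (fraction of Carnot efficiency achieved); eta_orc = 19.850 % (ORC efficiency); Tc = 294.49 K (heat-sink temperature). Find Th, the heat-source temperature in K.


Th = Tc / (1 - (eta_orc/100)/f)
Th = 294.49 / (1 - (19.850/100)/0.49683)
Th = 490.43 K


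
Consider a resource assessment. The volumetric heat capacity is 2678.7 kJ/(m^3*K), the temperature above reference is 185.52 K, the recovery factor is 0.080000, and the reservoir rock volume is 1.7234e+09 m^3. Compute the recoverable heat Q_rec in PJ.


Step 1: Q_s = Vr*rhoc*dT/1e12 = 1.7234e+09*2678.7*185.52/1e12 = 856.4478 PJ
Step 2: Q_rec = Q_s * RF = 856.4478 * 0.08 = 68.516 PJ
Q_rec = 68.516 PJ


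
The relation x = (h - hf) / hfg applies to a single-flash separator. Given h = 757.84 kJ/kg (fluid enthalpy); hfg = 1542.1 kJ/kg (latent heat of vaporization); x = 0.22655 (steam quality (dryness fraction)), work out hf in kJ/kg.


hf = h - x * hfg
hf = 757.84 - 0.22655 * 1542.1
hf = 408.48 kJ/kg


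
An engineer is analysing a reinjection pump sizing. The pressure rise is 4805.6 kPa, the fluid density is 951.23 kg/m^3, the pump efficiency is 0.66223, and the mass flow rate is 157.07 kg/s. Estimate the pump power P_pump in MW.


P_pump = mdot * dP / (rho * eta)
P_pump = 157.07 * 4805.6 / (951.23 * 0.66223)
P_pump = 1198.247 kW
Convert: 1198.247 kW * 0.001 = 1.1982 MW
P_pump = 1.1982 MW


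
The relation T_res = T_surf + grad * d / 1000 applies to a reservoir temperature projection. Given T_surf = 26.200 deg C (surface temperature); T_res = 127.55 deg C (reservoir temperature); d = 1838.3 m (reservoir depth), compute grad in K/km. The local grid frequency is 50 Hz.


grad = (T_res - T_surf) / d * 1000
grad = (127.55 - 26.200) / 1838.3 * 1000
grad = 55.13246 deg C/km
Convert: 55.13246 deg C/km * 1.0 = 55.132 K/km
grad = 55.132 K/km


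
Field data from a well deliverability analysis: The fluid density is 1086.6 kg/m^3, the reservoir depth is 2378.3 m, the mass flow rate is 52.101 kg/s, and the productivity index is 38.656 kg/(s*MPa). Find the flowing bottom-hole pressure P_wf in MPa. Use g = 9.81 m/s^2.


Step 1: P_i = rho*g*h/1e6 = 1086.6*9.81*2378.3/1e6 = 25.35160 MPa
Step 2: P_wf = P_i - mdot/PI = 25.35160 - 52.101/38.656 = 24.004 MPa
P_wf = 24.004 MPa


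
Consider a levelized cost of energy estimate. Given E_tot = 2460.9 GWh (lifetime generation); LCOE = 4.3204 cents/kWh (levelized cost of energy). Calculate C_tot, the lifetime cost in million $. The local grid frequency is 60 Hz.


C_tot = LCOE / 100 * E_tot
C_tot = 4.3204 / 100 * 2460.9
C_tot = 106.32 million $


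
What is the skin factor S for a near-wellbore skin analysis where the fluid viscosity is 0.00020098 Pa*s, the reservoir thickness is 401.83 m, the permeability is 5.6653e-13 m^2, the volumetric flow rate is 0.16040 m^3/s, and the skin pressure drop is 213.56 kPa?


S = dP_s * 1000 * 2*pi*k*hr / (q*mu)
S = 213.56 * 1000 * 2*pi*5.6653e-13*401.83 / (0.16040*0.00020098)
S = 9.4756


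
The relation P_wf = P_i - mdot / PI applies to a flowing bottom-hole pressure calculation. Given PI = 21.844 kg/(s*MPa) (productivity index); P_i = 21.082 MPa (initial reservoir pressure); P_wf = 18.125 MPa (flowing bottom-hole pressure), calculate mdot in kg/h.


mdot = (P_i - P_wf) * PI
mdot = (21.082 - 18.125) * 21.844
mdot = 64.59271 kg/s
Convert: 64.59271 kg/s * 3600.0 = 2.3253e+05 kg/h
mdot = 2.3253e+05 kg/h


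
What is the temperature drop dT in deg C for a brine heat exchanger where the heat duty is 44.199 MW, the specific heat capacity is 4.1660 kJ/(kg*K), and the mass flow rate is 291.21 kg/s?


dT = Q * 1000 / (mdot * cp)
dT = 44.199 * 1000 / (291.21 * 4.1660)
dT = 36.43233 K
Convert (temperature difference, 1 K = 1 deg C): 36.43233 K = 36.43233 deg C
dT = 36.432 deg C


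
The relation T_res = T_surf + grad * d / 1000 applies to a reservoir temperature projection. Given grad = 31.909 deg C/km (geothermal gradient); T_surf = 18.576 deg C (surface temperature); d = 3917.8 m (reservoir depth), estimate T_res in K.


T_res = T_surf + grad * d / 1000
T_res = 18.576 + 31.909 * 3917.8 / 1000
T_res = 143.5891 deg C
Convert to K: 143.5891 + 273.15 = 416.74 K
T_res = 416.74 K


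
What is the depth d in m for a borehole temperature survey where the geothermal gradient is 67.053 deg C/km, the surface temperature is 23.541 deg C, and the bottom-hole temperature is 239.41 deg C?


d = (T_d - T_surf) / grad * 1000
d = (239.41 - 23.541) / 67.053 * 1000
d = 3219.4 m


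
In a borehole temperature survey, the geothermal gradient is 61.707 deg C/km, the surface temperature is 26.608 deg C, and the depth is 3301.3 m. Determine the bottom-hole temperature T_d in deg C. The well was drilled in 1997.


T_d = T_surf + grad * d / 1000
T_d = 26.608 + 61.707 * 3301.3 / 1000
T_d = 230.32 deg C


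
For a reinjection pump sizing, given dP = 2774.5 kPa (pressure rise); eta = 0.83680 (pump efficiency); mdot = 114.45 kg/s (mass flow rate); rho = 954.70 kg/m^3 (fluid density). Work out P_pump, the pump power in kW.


P_pump = mdot * dP / (rho * eta)
P_pump = 114.45 * 2774.5 / (954.70 * 0.83680)
P_pump = 397.48 kW


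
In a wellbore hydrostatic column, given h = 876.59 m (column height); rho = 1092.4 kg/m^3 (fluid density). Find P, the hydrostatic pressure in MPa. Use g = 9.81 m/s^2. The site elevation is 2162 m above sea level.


P = rho * g * h / 1e6
P = 1092.4 * 9.81 * 876.59 / 1e6
P = 9.3939 MPa


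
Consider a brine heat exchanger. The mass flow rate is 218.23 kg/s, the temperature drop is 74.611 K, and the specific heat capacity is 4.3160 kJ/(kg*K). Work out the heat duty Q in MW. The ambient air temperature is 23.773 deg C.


Q = mdot * cp * dT / 1000
Q = 218.23 * 4.3160 * 74.611 / 1000
Q = 70.275 MW


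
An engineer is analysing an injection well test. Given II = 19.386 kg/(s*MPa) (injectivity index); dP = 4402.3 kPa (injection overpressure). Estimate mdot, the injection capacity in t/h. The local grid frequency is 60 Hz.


mdot = II * dP / 1000
mdot = 19.386 * 4402.3 / 1000
mdot = 85.34299 kg/s
Convert: 85.34299 kg/s * 3.6 = 307.23 t/h
mdot = 307.23 t/h


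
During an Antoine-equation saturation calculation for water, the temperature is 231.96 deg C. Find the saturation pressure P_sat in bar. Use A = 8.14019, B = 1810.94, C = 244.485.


P_sat = 10^(A - B/(C + T)) / 760 * 0.101325
P_sat = 10^(8.14019 - 1810.94/(244.485 + 231.96)) / 760 * 0.101325
P_sat = 2.911727 MPa
Convert: 2.911727 MPa * 10.0 = 29.117 bar
P_sat = 29.117 bar


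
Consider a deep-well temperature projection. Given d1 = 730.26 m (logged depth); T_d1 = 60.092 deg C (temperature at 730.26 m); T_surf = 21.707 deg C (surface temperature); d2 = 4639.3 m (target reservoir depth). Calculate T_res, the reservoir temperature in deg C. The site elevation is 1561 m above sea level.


Step 1: grad = (T_d1 - T_surf)/d1 * 1000 = (60.092 - 21.707)/730.26 * 1000 = 52.56347 deg C/km
Step 2: T_res = T_surf + grad*d2/1000 = 21.707 + 52.56347*4639.3/1000 = 265.56 deg C
T_res = 265.56 deg C


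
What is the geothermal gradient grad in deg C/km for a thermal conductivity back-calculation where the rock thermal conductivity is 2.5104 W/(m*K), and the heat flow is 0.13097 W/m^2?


grad = q / k * 1000
grad = 0.13097 / 2.5104 * 1000
grad = 52.171 deg C/km


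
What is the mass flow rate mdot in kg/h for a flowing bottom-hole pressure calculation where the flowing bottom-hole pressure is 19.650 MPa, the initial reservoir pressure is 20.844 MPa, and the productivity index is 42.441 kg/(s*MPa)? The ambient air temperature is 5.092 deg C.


mdot = (P_i - P_wf) * PI
mdot = (20.844 - 19.650) * 42.441
mdot = 50.67455 kg/s
Convert: 50.67455 kg/s * 3600.0 = 1.8243e+05 kg/h
mdot = 1.8243e+05 kg/h


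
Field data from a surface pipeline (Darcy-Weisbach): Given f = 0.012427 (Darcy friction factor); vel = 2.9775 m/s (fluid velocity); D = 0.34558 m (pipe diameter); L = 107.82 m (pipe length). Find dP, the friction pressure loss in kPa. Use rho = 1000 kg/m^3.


dP = f * (L/D) * (rho*vel^2/2) / 1000
dP = 0.012427 * (107.82/0.34558) * (1000*2.9775^2/2) / 1000
dP = 17.187 kPa


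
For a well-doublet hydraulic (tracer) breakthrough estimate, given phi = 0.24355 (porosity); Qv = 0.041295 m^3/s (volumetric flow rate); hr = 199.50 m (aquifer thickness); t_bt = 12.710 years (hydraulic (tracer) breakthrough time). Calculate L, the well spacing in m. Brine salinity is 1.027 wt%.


L = sqrt(t_bt*365.25*86400*3*Qv / (pi*hr*phi))
L = sqrt(12.710*365.25*86400*3*0.041295 / (pi*199.50*0.24355))
L = 570.55 m


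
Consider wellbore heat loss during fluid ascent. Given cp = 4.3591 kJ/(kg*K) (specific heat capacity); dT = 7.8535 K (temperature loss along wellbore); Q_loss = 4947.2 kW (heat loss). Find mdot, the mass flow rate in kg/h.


mdot = Q_loss / (cp * dT)
mdot = 4947.2 / (4.3591 * 7.8535)
mdot = 144.5105 kg/s
Convert: 144.5105 kg/s * 3600.0 = 5.2024e+05 kg/h
mdot = 5.2024e+05 kg/h


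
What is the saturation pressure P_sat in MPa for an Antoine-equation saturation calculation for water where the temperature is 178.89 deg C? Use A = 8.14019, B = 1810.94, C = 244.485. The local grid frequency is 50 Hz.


P_sat = 10^(A - B/(C + T)) / 760 * 0.101325
P_sat = 10^(8.14019 - 1810.94/(244.485 + 178.89)) / 760 * 0.101325
P_sat = 0.97208 MPa


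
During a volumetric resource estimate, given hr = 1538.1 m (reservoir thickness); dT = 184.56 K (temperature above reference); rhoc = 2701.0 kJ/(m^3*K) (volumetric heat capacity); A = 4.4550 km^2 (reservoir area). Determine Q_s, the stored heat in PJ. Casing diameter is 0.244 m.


Step 1: Vr = A*1e6*hr = 4.455*1e6*1538.1 = 6.852236e+09 m^3
Step 2: Q_s = Vr*rhoc*dT/1e12 = 6.852236e+09*2701.0*184.56/1e12 = 3415.8 PJ
Q_s = 3415.8 PJ


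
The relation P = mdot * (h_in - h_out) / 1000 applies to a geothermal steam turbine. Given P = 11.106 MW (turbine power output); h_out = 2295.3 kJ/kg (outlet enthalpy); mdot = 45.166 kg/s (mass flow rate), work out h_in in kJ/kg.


h_in = h_out + P * 1000 / mdot
h_in = 2295.3 + 11.106 * 1000 / 45.166
h_in = 2541.2 kJ/kg


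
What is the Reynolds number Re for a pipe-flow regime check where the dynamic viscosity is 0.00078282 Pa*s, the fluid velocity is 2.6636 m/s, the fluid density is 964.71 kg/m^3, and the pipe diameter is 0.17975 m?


Re = rho * vel * D / mu
Re = 964.71 * 2.6636 * 0.17975 / 0.00078282
Re = 5.9003e+05


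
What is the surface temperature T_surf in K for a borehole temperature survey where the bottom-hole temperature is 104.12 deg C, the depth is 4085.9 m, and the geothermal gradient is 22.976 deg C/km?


T_surf = T_d - grad * d / 1000
T_surf = 104.12 - 22.976 * 4085.9 / 1000
T_surf = 10.24236 deg C
Convert to K: 10.24236 + 273.15 = 283.39 K
T_surf = 283.39 K


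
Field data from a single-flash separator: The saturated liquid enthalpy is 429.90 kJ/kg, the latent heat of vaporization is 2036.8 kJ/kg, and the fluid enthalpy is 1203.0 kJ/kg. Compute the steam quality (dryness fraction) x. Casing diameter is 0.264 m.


x = (h - hf) / hfg
x = (1203.0 - 429.90) / 2036.8
x = 0.37957


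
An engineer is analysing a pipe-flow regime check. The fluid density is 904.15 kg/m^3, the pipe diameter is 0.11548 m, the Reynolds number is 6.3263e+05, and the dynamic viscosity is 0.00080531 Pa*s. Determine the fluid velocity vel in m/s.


vel = Re * mu / (rho * D)
vel = 6.3263e+05 * 0.00080531 / (904.15 * 0.11548)
vel = 4.8794 m/s


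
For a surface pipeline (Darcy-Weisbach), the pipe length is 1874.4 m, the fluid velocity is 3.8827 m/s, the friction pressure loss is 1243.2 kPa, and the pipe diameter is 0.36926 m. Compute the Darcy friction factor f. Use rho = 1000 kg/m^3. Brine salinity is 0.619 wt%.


f = dP*1000 / ((L/D)*(rho*vel^2/2))
f = 1243.2*1000 / ((1874.4/0.36926)*(1000*3.8827^2/2))
f = 0.032492


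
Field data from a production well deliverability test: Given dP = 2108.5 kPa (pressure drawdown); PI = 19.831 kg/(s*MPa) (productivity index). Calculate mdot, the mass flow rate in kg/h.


mdot = PI * dP / 1000
mdot = 19.831 * 2108.5 / 1000
mdot = 41.81366 kg/s
Convert: 41.81366 kg/s * 3600.0 = 1.5053e+05 kg/h
mdot = 1.5053e+05 kg/h


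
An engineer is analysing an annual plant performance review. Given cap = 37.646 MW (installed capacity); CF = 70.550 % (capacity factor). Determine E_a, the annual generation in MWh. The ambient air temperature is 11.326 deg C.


E_a = CF / 100 * cap * 8760
E_a = 70.550 / 100 * 37.646 * 8760
E_a = 2.3266e+05 MWh


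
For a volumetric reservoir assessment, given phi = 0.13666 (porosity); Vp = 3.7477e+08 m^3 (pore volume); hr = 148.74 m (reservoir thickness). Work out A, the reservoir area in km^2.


A = Vp / (1e6 * hr * phi)
A = 3.7477e+08 / (1e6 * 148.74 * 0.13666)
A = 18.437 km^2


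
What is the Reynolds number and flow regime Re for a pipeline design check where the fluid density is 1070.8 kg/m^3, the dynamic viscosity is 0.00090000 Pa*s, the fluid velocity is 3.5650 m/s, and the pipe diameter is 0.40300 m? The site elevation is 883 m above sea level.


Step 1: Re = rho*vel*D/mu = 1070.8*3.565*0.403/0.0009 = 1.7093e+06
Step 2: Re = 1.7093e+06 > 4000, so flow is turbulent.
Re = 1.7093e+06 (turbulent)


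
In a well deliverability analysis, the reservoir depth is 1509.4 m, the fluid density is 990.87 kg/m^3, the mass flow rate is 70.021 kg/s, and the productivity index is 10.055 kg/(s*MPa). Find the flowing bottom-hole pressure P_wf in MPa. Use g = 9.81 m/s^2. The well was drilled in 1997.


Step 1: P_i = rho*g*h/1e6 = 990.87*9.81*1509.4/1e6 = 14.67202 MPa
Step 2: P_wf = P_i - mdot/PI = 14.67202 - 70.021/10.055 = 7.7082 MPa
P_wf = 7.7082 MPa


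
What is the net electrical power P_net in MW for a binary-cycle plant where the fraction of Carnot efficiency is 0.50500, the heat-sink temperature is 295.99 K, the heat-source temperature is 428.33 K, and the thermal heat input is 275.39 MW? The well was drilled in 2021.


Step 1: eta = (1 - Tc/Th)*f = (1 - 295.99/428.33)*0.505 = 0.1560285
Step 2: P_net = eta * Q_in = 0.1560285 * 275.39 = 42.969 MW
P_net = 42.969 MW


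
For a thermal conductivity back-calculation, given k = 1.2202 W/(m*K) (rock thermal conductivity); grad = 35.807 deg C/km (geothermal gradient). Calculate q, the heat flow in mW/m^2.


q = k * grad / 1000
q = 1.2202 * 35.807 / 1000
q = 0.04369170 W/m^2
Convert: 0.04369170 W/m^2 * 1000.0 = 43.692 mW/m^2
q = 43.692 mW/m^2


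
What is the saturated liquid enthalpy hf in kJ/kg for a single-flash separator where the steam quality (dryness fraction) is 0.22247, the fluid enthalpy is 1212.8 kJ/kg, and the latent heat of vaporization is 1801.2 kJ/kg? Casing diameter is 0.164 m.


hf = h - x * hfg
hf = 1212.8 - 0.22247 * 1801.2
hf = 812.09 kJ/kg


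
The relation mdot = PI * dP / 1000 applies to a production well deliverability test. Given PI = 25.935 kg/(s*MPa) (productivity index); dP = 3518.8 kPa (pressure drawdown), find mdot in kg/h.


mdot = PI * dP / 1000
mdot = 25.935 * 3518.8 / 1000
mdot = 91.26008 kg/s
Convert: 91.26008 kg/s * 3600.0 = 3.2854e+05 kg/h
mdot = 3.2854e+05 kg/h


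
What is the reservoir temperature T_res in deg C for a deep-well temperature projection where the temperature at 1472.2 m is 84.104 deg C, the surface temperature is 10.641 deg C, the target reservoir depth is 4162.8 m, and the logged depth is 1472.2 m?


Step 1: grad = (T_d1 - T_surf)/d1 * 1000 = (84.104 - 10.641)/1472.2 * 1000 = 49.90015 deg C/km
Step 2: T_res = T_surf + grad*d2/1000 = 10.641 + 49.90015*4162.8/1000 = 218.37 deg C
T_res = 218.37 deg C


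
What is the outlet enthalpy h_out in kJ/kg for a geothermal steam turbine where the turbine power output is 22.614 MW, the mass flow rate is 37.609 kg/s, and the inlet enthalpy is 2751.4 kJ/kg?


h_out = h_in - P * 1000 / mdot
h_out = 2751.4 - 22.614 * 1000 / 37.609
h_out = 2150.1 kJ/kg


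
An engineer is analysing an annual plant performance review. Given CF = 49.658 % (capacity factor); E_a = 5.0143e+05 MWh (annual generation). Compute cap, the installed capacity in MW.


cap = E_a / (CF/100 * 8760)
cap = 5.0143e+05 / (49.658/100 * 8760)
cap = 115.27 MW


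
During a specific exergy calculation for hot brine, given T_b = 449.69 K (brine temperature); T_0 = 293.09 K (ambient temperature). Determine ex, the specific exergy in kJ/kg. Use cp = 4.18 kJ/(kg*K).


ex = cp * ((T_b - T_0) - T_0 * ln(T_b/T_0))
ex = 4.18 * ((449.69 - 293.09) - 293.09 * ln(449.69/293.09))
ex = 130.14 kJ/kg


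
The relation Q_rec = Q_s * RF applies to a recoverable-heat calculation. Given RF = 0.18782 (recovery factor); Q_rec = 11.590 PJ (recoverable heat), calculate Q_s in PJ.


Q_s = Q_rec / RF
Q_s = 11.590 / 0.18782
Q_s = 61.708 PJ


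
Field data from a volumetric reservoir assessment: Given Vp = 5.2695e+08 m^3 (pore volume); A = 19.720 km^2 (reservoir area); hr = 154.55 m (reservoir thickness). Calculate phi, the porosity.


phi = Vp / (A * 1e6 * hr)
phi = 5.2695e+08 / (19.720 * 1e6 * 154.55)
phi = 0.17290


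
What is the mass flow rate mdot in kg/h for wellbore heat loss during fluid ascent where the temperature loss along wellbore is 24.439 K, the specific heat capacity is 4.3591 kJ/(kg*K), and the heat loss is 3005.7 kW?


mdot = Q_loss / (cp * dT)
mdot = 3005.7 / (4.3591 * 24.439)
mdot = 28.21405 kg/s
Convert: 28.21405 kg/s * 3600.0 = 1.0157e+05 kg/h
mdot = 1.0157e+05 kg/h


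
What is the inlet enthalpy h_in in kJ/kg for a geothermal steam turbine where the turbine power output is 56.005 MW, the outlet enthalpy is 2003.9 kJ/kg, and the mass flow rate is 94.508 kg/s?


h_in = h_out + P * 1000 / mdot
h_in = 2003.9 + 56.005 * 1000 / 94.508
h_in = 2596.5 kJ/kg


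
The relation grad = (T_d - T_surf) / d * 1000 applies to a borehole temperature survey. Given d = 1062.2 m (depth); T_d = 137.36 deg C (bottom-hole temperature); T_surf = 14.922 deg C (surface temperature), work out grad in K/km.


grad = (T_d - T_surf) / d * 1000
grad = (137.36 - 14.922) / 1062.2 * 1000
grad = 115.2683 deg C/km
Convert: 115.2683 deg C/km * 1.0 = 115.27 K/km
grad = 115.27 K/km


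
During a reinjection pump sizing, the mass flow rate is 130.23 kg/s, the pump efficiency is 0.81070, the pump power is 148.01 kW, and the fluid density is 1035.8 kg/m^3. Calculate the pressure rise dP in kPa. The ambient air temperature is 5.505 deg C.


dP = P_pump * rho * eta / mdot
dP = 148.01 * 1035.8 * 0.81070 / 130.23
dP = 954.37 kPa


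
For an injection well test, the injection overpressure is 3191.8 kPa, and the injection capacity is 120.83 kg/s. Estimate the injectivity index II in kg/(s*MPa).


II = mdot * 1000 / dP
II = 120.83 * 1000 / 3191.8
II = 37.856 kg/(s*MPa)


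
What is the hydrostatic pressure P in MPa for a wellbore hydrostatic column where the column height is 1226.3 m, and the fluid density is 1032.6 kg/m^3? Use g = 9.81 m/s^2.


P = rho * g * h / 1e6
P = 1032.6 * 9.81 * 1226.3 / 1e6
P = 12.422 MPa


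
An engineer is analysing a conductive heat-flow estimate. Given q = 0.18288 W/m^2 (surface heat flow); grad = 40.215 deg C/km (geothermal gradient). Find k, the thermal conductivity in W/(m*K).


k = q * 1000 / grad
k = 0.18288 * 1000 / 40.215
k = 4.5476 W/(m*K)


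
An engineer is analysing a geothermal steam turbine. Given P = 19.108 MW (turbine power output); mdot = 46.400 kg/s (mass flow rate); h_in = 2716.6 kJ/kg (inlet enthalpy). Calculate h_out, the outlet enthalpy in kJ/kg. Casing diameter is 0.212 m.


h_out = h_in - P * 1000 / mdot
h_out = 2716.6 - 19.108 * 1000 / 46.400
h_out = 2304.8 kJ/kg


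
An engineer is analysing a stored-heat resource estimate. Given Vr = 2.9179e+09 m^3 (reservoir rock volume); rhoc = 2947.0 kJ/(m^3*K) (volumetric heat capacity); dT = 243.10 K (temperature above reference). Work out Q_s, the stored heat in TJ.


Q_s = Vr * rhoc * dT / 1e12
Q_s = 2.9179e+09 * 2947.0 * 243.10 / 1e12
Q_s = 2090.429 PJ
Convert: 2090.429 PJ * 1000.0 = 2.0904e+06 TJ
Q_s = 2.0904e+06 TJ


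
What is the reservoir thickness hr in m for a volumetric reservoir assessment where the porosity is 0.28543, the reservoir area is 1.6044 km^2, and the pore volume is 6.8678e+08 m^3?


hr = Vp / (A * 1e6 * phi)
hr = 6.8678e+08 / (1.6044 * 1e6 * 0.28543)
hr = 1499.7 m


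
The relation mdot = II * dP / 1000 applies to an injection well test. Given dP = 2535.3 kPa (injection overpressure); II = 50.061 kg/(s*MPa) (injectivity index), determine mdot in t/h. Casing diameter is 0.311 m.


mdot = II * dP / 1000
mdot = 50.061 * 2535.3 / 1000
mdot = 126.9197 kg/s
Convert: 126.9197 kg/s * 3.6 = 456.91 t/h
mdot = 456.91 t/h


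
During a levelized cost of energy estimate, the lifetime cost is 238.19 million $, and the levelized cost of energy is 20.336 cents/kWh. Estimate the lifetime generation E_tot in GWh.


E_tot = C_tot / LCOE * 100
E_tot = 238.19 / 20.336 * 100
E_tot = 1171.3 GWh


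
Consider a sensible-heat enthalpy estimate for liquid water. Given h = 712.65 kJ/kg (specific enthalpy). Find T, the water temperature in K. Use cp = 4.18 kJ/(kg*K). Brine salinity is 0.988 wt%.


T = h / cp
T = 712.65 / 4.18
T = 170.4904 deg C
Convert to K: 170.4904 + 273.15 = 443.64 K
T = 443.64 K


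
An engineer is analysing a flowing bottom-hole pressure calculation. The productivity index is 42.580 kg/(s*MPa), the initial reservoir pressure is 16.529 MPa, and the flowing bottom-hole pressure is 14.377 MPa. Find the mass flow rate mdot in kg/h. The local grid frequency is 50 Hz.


mdot = (P_i - P_wf) * PI
mdot = (16.529 - 14.377) * 42.580
mdot = 91.63216 kg/s
Convert: 91.63216 kg/s * 3600.0 = 3.2988e+05 kg/h
mdot = 3.2988e+05 kg/h
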